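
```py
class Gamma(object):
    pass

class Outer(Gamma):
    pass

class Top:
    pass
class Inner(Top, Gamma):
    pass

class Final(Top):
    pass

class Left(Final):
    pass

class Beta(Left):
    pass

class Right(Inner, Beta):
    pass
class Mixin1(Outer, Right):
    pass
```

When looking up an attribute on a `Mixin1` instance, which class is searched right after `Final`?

Top

L[Mixin1] = Mixin1 + merge(L[Outer], L[Right], [Outer Right])
  take Outer:  [Outer Gamma object] + [Right Inner Beta Left Final Top Gamma object] + [Outer Right]
  take Right:  [Gamma object] + [Right Inner Beta Left Final Top Gamma object] + [Right]
  take Inner:  [Gamma object] + [Inner Beta Left Final Top Gamma object]
  take Beta:  [Gamma object] + [Beta Left Final Top Gamma object]
  take Left:  [Gamma object] + [Left Final Top Gamma object]
  take Final:  [Gamma object] + [Final Top Gamma object]
  take Top:  [Gamma object] + [Top Gamma object]
  take Gamma:  [Gamma object] + [Gamma object]
  take object:  [object] + [object]
MRO: Mixin1 Outer Right Inner Beta Left Final Top Gamma object
Final is at position 6; next is Top.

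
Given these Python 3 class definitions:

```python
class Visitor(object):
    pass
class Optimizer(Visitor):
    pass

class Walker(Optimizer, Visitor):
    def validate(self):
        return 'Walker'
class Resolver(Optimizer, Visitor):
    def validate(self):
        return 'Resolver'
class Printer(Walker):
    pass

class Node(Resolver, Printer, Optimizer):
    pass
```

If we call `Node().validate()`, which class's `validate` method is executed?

Resolver

L[Node] = Node + merge(L[Resolver], L[Printer], L[Optimizer], [Resolver Printer Optimizer])
  take Resolver:  [Resolver Optimizer Visitor object] + [Printer Walker Optimizer Visitor object] + [Optimizer Visitor object] + [Resolver Printer Optimizer]
  take Printer:  [Optimizer Visitor object] + [Printer Walker Optimizer Visitor object] + [Optimizer Visitor object] + [Printer Optimizer]
  take Walker:  [Optimizer Visitor object] + [Walker Optimizer Visitor object] + [Optimizer Visitor object] + [Optimizer]
  take Optimizer:  [Optimizer Visitor object] + [Optimizer Visitor object] + [Optimizer Visitor object] + [Optimizer]
  take Visitor:  [Visitor object] + [Visitor object] + [Visitor object]
  take object:  [object] + [object] + [object]
MRO: Node Resolver Printer Walker Optimizer Visitor object
validate is defined in: Resolver, Walker. First along the MRO is Resolver.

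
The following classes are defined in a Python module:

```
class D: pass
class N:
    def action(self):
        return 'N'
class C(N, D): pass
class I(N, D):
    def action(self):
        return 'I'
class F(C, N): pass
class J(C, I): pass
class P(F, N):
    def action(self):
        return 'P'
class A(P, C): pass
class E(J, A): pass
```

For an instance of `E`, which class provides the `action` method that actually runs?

L[E] = E + merge(L[J], L[A], [J A])
  take J:  [J C I N D object] + [A P F C N D object] + [J A]
  take A:  [C I N D object] + [A P F C N D object] + [A]
  take P:  [C I N D object] + [P F C N D object]
  take F:  [C I N D object] + [F C N D object]
  take C:  [C I N D object] + [C N D object]
  take I:  [I N D object] + [N D object]
  take N:  [N D object] + [N D object]
  take D:  [D object] + [D object]
  take object:  [object] + [object]
MRO: E J A P F C I N D object
action is defined in: I, N, P. First along the MRO is P.

P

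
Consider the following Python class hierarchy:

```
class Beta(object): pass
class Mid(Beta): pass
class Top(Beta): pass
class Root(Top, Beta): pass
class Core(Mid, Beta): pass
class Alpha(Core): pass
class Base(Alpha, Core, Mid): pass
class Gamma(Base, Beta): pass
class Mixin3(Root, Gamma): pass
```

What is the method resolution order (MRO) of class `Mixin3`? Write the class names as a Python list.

L[Mixin3] = Mixin3 + merge(L[Root], L[Gamma], [Root Gamma])
  take Root:  [Root Top Beta object] + [Gamma Base Alpha Core Mid Beta object] + [Root Gamma]
  take Top:  [Top Beta object] + [Gamma Base Alpha Core Mid Beta object] + [Gamma]
  take Gamma:  [Beta object] + [Gamma Base Alpha Core Mid Beta object] + [Gamma]
  take Base:  [Beta object] + [Base Alpha Core Mid Beta object]
  take Alpha:  [Beta object] + [Alpha Core Mid Beta object]
  take Core:  [Beta object] + [Core Mid Beta object]
  take Mid:  [Beta object] + [Mid Beta object]
  take Beta:  [Beta object] + [Beta object]
  take object:  [object] + [object]

[Mixin3, Root, Top, Gamma, Base, Alpha, Core, Mid, Beta, object]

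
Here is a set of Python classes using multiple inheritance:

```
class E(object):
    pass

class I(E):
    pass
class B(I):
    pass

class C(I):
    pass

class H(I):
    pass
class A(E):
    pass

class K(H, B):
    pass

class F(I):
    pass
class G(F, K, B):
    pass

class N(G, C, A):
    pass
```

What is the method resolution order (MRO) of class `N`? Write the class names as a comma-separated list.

N, G, F, K, H, B, C, I, A, E, object

L[N] = N + merge(L[G], L[C], L[A], [G C A])
  take G:  [G F K H B I E object] + [C I E object] + [A E object] + [G C A]
  take F:  [F K H B I E object] + [C I E object] + [A E object] + [C A]
  take K:  [K H B I E object] + [C I E object] + [A E object] + [C A]
  take H:  [H B I E object] + [C I E object] + [A E object] + [C A]
  take B:  [B I E object] + [C I E object] + [A E object] + [C A]
  take C:  [I E object] + [C I E object] + [A E object] + [C A]
  take I:  [I E object] + [I E object] + [A E object] + [A]
  take A:  [E object] + [E object] + [A E object] + [A]
  take E:  [E object] + [E object] + [E object]
  take object:  [object] + [object] + [object]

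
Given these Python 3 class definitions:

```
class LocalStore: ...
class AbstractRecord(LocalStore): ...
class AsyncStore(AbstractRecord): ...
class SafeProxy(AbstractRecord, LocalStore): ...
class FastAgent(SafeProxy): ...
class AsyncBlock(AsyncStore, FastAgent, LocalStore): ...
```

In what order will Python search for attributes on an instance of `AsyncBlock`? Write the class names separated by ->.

AsyncBlock -> AsyncStore -> FastAgent -> SafeProxy -> AbstractRecord -> LocalStore -> object

L[AsyncBlock] = AsyncBlock + merge(L[AsyncStore], L[FastAgent], L[LocalStore], [AsyncStore FastAgent LocalStore])
  take AsyncStore:  [AsyncStore AbstractRecord LocalStore object] + [FastAgent SafeProxy AbstractRecord LocalStore object] + [LocalStore object] + [AsyncStore FastAgent LocalStore]
  take FastAgent:  [AbstractRecord LocalStore object] + [FastAgent SafeProxy AbstractRecord LocalStore object] + [LocalStore object] + [FastAgent LocalStore]
  take SafeProxy:  [AbstractRecord LocalStore object] + [SafeProxy AbstractRecord LocalStore object] + [LocalStore object] + [LocalStore]
  take AbstractRecord:  [AbstractRecord LocalStore object] + [AbstractRecord LocalStore object] + [LocalStore object] + [LocalStore]
  take LocalStore:  [LocalStore object] + [LocalStore object] + [LocalStore object] + [LocalStore]
  take object:  [object] + [object] + [object]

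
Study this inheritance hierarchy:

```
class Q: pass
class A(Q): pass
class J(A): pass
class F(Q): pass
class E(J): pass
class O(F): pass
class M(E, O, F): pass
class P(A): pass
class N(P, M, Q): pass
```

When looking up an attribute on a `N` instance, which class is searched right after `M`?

E

L[N] = N + merge(L[P], L[M], L[Q], [P M Q])
  take P:  [P A Q object] + [M E J A O F Q object] + [Q object] + [P M Q]
  take M:  [A Q object] + [M E J A O F Q object] + [Q object] + [M Q]
  take E:  [A Q object] + [E J A O F Q object] + [Q object] + [Q]
  take J:  [A Q object] + [J A O F Q object] + [Q object] + [Q]
  take A:  [A Q object] + [A O F Q object] + [Q object] + [Q]
  take O:  [Q object] + [O F Q object] + [Q object] + [Q]
  take F:  [Q object] + [F Q object] + [Q object] + [Q]
  take Q:  [Q object] + [Q object] + [Q object] + [Q]
  take object:  [object] + [object] + [object]
MRO: N P M E J A O F Q object
M is at position 2; next is E.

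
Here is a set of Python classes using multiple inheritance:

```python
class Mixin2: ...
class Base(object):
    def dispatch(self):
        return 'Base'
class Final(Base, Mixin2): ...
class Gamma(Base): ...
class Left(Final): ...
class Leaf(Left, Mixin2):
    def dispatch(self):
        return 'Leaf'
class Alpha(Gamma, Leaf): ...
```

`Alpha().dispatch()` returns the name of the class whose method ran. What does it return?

L[Alpha] = Alpha + merge(L[Gamma], L[Leaf], [Gamma Leaf])
  take Gamma:  [Gamma Base object] + [Leaf Left Final Base Mixin2 object] + [Gamma Leaf]
  take Leaf:  [Base object] + [Leaf Left Final Base Mixin2 object] + [Leaf]
  take Left:  [Base object] + [Left Final Base Mixin2 object]
  take Final:  [Base object] + [Final Base Mixin2 object]
  take Base:  [Base object] + [Base Mixin2 object]
  take Mixin2:  [object] + [Mixin2 object]
  take object:  [object] + [object]
MRO: Alpha Gamma Leaf Left Final Base Mixin2 object
dispatch is defined in: Base, Leaf. First along the MRO is Leaf.

Leaf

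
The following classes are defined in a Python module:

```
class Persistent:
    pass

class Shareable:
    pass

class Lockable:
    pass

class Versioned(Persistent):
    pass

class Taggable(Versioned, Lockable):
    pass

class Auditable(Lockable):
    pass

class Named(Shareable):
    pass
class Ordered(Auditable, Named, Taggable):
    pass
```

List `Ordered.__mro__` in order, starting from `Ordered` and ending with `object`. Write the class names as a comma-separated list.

L[Ordered] = Ordered + merge(L[Auditable], L[Named], L[Taggable], [Auditable Named Taggable])
  take Auditable:  [Auditable Lockable object] + [Named Shareable object] + [Taggable Versioned Persistent Lockable object] + [Auditable Named Taggable]
  take Named:  [Lockable object] + [Named Shareable object] + [Taggable Versioned Persistent Lockable object] + [Named Taggable]
  take Shareable:  [Lockable object] + [Shareable object] + [Taggable Versioned Persistent Lockable object] + [Taggable]
  take Taggable:  [Lockable object] + [object] + [Taggable Versioned Persistent Lockable object] + [Taggable]
  take Versioned:  [Lockable object] + [object] + [Versioned Persistent Lockable object]
  take Persistent:  [Lockable object] + [object] + [Persistent Lockable object]
  take Lockable:  [Lockable object] + [object] + [Lockable object]
  take object:  [object] + [object] + [object]

Ordered, Auditable, Named, Shareable, Taggable, Versioned, Persistent, Lockable, object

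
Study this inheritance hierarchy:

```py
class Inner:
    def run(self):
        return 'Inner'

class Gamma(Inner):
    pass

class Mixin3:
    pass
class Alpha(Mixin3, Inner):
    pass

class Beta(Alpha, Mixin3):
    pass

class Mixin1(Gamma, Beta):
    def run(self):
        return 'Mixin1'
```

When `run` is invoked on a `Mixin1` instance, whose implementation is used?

Mixin1

L[Mixin1] = Mixin1 + merge(L[Gamma], L[Beta], [Gamma Beta])
  take Gamma:  [Gamma Inner object] + [Beta Alpha Mixin3 Inner object] + [Gamma Beta]
  take Beta:  [Inner object] + [Beta Alpha Mixin3 Inner object] + [Beta]
  take Alpha:  [Inner object] + [Alpha Mixin3 Inner object]
  take Mixin3:  [Inner object] + [Mixin3 Inner object]
  take Inner:  [Inner object] + [Inner object]
  take object:  [object] + [object]
MRO: Mixin1 Gamma Beta Alpha Mixin3 Inner object
run is defined in: Inner, Mixin1. First along the MRO is Mixin1.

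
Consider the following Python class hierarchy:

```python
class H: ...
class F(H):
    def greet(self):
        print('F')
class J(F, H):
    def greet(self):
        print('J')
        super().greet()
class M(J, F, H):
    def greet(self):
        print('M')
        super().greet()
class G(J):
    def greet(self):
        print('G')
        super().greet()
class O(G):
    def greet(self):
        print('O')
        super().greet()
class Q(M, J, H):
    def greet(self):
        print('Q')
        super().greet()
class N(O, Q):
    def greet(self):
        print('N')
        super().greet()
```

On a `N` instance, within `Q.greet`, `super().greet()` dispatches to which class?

L[N] = N + merge(L[O], L[Q], [O Q])
  take O:  [O G J F H object] + [Q M J F H object] + [O Q]
  take G:  [G J F H object] + [Q M J F H object] + [Q]
  take Q:  [J F H object] + [Q M J F H object] + [Q]
  take M:  [J F H object] + [M J F H object]
  take J:  [J F H object] + [J F H object]
  take F:  [F H object] + [F H object]
  take H:  [H object] + [H object]
  take object:  [object] + [object]
MRO: N O G Q M J F H object
super() in Q.greet on a N instance goes to the class after Q in N's MRO: M.

M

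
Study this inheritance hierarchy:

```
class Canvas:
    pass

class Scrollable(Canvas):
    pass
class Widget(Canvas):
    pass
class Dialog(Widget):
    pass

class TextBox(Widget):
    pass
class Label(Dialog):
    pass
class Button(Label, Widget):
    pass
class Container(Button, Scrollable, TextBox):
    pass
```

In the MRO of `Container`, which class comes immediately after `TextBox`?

Widget

L[Container] = Container + merge(L[Button], L[Scrollable], L[TextBox], [Button Scrollable TextBox])
  take Button:  [Button Label Dialog Widget Canvas object] + [Scrollable Canvas object] + [TextBox Widget Canvas object] + [Button Scrollable TextBox]
  take Label:  [Label Dialog Widget Canvas object] + [Scrollable Canvas object] + [TextBox Widget Canvas object] + [Scrollable TextBox]
  take Dialog:  [Dialog Widget Canvas object] + [Scrollable Canvas object] + [TextBox Widget Canvas object] + [Scrollable TextBox]
  take Scrollable:  [Widget Canvas object] + [Scrollable Canvas object] + [TextBox Widget Canvas object] + [Scrollable TextBox]
  take TextBox:  [Widget Canvas object] + [Canvas object] + [TextBox Widget Canvas object] + [TextBox]
  take Widget:  [Widget Canvas object] + [Canvas object] + [Widget Canvas object]
  take Canvas:  [Canvas object] + [Canvas object] + [Canvas object]
  take object:  [object] + [object] + [object]
MRO: Container Button Label Dialog Scrollable TextBox Widget Canvas object
TextBox is at position 5; next is Widget.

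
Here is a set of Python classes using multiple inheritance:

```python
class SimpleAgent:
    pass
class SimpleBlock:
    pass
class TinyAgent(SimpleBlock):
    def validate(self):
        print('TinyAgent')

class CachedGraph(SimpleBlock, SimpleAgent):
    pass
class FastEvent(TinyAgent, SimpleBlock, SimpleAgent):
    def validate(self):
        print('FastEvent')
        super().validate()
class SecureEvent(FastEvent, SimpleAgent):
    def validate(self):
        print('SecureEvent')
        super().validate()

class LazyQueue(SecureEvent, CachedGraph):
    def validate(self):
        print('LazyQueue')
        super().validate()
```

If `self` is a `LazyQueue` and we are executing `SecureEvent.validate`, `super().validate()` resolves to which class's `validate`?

FastEvent

L[LazyQueue] = LazyQueue + merge(L[SecureEvent], L[CachedGraph], [SecureEvent CachedGraph])
  take SecureEvent:  [SecureEvent FastEvent TinyAgent SimpleBlock SimpleAgent object] + [CachedGraph SimpleBlock SimpleAgent object] + [SecureEvent CachedGraph]
  take FastEvent:  [FastEvent TinyAgent SimpleBlock SimpleAgent object] + [CachedGraph SimpleBlock SimpleAgent object] + [CachedGraph]
  take TinyAgent:  [TinyAgent SimpleBlock SimpleAgent object] + [CachedGraph SimpleBlock SimpleAgent object] + [CachedGraph]
  take CachedGraph:  [SimpleBlock SimpleAgent object] + [CachedGraph SimpleBlock SimpleAgent object] + [CachedGraph]
  take SimpleBlock:  [SimpleBlock SimpleAgent object] + [SimpleBlock SimpleAgent object]
  take SimpleAgent:  [SimpleAgent object] + [SimpleAgent object]
  take object:  [object] + [object]
MRO: LazyQueue SecureEvent FastEvent TinyAgent CachedGraph SimpleBlock SimpleAgent object
super() in SecureEvent.validate on a LazyQueue instance goes to the class after SecureEvent in LazyQueue's MRO: FastEvent.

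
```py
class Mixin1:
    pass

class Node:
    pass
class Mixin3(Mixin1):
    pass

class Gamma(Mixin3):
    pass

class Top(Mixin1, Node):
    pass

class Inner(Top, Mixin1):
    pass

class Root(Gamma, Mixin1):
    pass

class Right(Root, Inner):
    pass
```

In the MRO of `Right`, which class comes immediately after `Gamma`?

Mixin3

L[Right] = Right + merge(L[Root], L[Inner], [Root Inner])
  take Root:  [Root Gamma Mixin3 Mixin1 object] + [Inner Top Mixin1 Node object] + [Root Inner]
  take Gamma:  [Gamma Mixin3 Mixin1 object] + [Inner Top Mixin1 Node object] + [Inner]
  take Mixin3:  [Mixin3 Mixin1 object] + [Inner Top Mixin1 Node object] + [Inner]
  take Inner:  [Mixin1 object] + [Inner Top Mixin1 Node object] + [Inner]
  take Top:  [Mixin1 object] + [Top Mixin1 Node object]
  take Mixin1:  [Mixin1 object] + [Mixin1 Node object]
  take Node:  [object] + [Node object]
  take object:  [object] + [object]
MRO: Right Root Gamma Mixin3 Inner Top Mixin1 Node object
Gamma is at position 2; next is Mixin3.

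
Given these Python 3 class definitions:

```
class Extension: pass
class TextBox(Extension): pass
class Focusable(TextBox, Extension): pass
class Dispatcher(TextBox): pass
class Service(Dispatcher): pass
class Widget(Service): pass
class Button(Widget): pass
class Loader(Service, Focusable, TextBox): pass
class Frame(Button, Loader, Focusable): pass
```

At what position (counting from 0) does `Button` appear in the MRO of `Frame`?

1

L[Frame] = Frame + merge(L[Button], L[Loader], L[Focusable], [Button Loader Focusable])
  take Button:  [Button Widget Service Dispatcher TextBox Extension object] + [Loader Service Dispatcher Focusable TextBox Extension object] + [Focusable TextBox Extension object] + [Button Loader Focusable]
  take Widget:  [Widget Service Dispatcher TextBox Extension object] + [Loader Service Dispatcher Focusable TextBox Extension object] + [Focusable TextBox Extension object] + [Loader Focusable]
  take Loader:  [Service Dispatcher TextBox Extension object] + [Loader Service Dispatcher Focusable TextBox Extension object] + [Focusable TextBox Extension object] + [Loader Focusable]
  take Service:  [Service Dispatcher TextBox Extension object] + [Service Dispatcher Focusable TextBox Extension object] + [Focusable TextBox Extension object] + [Focusable]
  take Dispatcher:  [Dispatcher TextBox Extension object] + [Dispatcher Focusable TextBox Extension object] + [Focusable TextBox Extension object] + [Focusable]
  take Focusable:  [TextBox Extension object] + [Focusable TextBox Extension object] + [Focusable TextBox Extension object] + [Focusable]
  take TextBox:  [TextBox Extension object] + [TextBox Extension object] + [TextBox Extension object]
  take Extension:  [Extension object] + [Extension object] + [Extension object]
  take object:  [object] + [object] + [object]
MRO: Frame Button Widget Loader Service Dispatcher Focusable TextBox Extension object
Button sits at index 1.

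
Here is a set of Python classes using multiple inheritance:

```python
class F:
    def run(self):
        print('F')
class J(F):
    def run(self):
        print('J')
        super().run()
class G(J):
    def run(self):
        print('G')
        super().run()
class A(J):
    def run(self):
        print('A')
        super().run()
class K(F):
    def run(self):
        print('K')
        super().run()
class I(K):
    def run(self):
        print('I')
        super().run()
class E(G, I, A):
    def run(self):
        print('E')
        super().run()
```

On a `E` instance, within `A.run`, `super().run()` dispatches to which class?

J

L[E] = E + merge(L[G], L[I], L[A], [G I A])
  take G:  [G J F object] + [I K F object] + [A J F object] + [G I A]
  take I:  [J F object] + [I K F object] + [A J F object] + [I A]
  take K:  [J F object] + [K F object] + [A J F object] + [A]
  take A:  [J F object] + [F object] + [A J F object] + [A]
  take J:  [J F object] + [F object] + [J F object]
  take F:  [F object] + [F object] + [F object]
  take object:  [object] + [object] + [object]
MRO: E G I K A J F object
super() in A.run on a E instance goes to the class after A in E's MRO: J.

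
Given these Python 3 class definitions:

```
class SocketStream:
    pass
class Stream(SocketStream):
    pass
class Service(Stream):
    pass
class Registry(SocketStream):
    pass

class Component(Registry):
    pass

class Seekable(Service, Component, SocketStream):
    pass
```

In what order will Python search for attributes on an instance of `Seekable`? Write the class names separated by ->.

L[Seekable] = Seekable + merge(L[Service], L[Component], L[SocketStream], [Service Component SocketStream])
  take Service:  [Service Stream SocketStream object] + [Component Registry SocketStream object] + [SocketStream object] + [Service Component SocketStream]
  take Stream:  [Stream SocketStream object] + [Component Registry SocketStream object] + [SocketStream object] + [Component SocketStream]
  take Component:  [SocketStream object] + [Component Registry SocketStream object] + [SocketStream object] + [Component SocketStream]
  take Registry:  [SocketStream object] + [Registry SocketStream object] + [SocketStream object] + [SocketStream]
  take SocketStream:  [SocketStream object] + [SocketStream object] + [SocketStream object] + [SocketStream]
  take object:  [object] + [object] + [object]

Seekable -> Service -> Stream -> Component -> Registry -> SocketStream -> object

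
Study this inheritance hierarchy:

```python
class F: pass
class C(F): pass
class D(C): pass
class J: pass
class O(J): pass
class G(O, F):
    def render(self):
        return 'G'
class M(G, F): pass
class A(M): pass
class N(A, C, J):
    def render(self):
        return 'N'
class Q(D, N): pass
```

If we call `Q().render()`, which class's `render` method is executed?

L[Q] = Q + merge(L[D], L[N], [D N])
  take D:  [D C F object] + [N A M G O C J F object] + [D N]
  take N:  [C F object] + [N A M G O C J F object] + [N]
  take A:  [C F object] + [A M G O C J F object]
  take M:  [C F object] + [M G O C J F object]
  take G:  [C F object] + [G O C J F object]
  take O:  [C F object] + [O C J F object]
  take C:  [C F object] + [C J F object]
  take J:  [F object] + [J F object]
  take F:  [F object] + [F object]
  take object:  [object] + [object]
MRO: Q D N A M G O C J F object
render is defined in: G, N. First along the MRO is N.

N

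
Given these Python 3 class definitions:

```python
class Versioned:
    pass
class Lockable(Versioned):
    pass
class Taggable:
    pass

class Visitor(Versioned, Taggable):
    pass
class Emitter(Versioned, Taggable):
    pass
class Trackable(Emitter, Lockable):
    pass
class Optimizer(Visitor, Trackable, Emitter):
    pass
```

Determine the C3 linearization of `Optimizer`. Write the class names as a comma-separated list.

L[Optimizer] = Optimizer + merge(L[Visitor], L[Trackable], L[Emitter], [Visitor Trackable Emitter])
  take Visitor:  [Visitor Versioned Taggable object] + [Trackable Emitter Lockable Versioned Taggable object] + [Emitter Versioned Taggable object] + [Visitor Trackable Emitter]
  take Trackable:  [Versioned Taggable object] + [Trackable Emitter Lockable Versioned Taggable object] + [Emitter Versioned Taggable object] + [Trackable Emitter]
  take Emitter:  [Versioned Taggable object] + [Emitter Lockable Versioned Taggable object] + [Emitter Versioned Taggable object] + [Emitter]
  take Lockable:  [Versioned Taggable object] + [Lockable Versioned Taggable object] + [Versioned Taggable object]
  take Versioned:  [Versioned Taggable object] + [Versioned Taggable object] + [Versioned Taggable object]
  take Taggable:  [Taggable object] + [Taggable object] + [Taggable object]
  take object:  [object] + [object] + [object]

Optimizer, Visitor, Trackable, Emitter, Lockable, Versioned, Taggable, object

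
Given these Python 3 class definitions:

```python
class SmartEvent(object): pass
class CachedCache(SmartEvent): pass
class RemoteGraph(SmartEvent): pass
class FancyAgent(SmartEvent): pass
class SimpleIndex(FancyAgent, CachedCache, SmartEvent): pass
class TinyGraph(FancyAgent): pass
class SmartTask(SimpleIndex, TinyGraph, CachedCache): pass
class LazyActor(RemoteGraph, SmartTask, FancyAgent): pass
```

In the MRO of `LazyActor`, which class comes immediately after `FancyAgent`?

CachedCache

L[LazyActor] = LazyActor + merge(L[RemoteGraph], L[SmartTask], L[FancyAgent], [RemoteGraph SmartTask FancyAgent])
  take RemoteGraph:  [RemoteGraph SmartEvent object] + [SmartTask SimpleIndex TinyGraph FancyAgent CachedCache SmartEvent object] + [FancyAgent SmartEvent object] + [RemoteGraph SmartTask FancyAgent]
  take SmartTask:  [SmartEvent object] + [SmartTask SimpleIndex TinyGraph FancyAgent CachedCache SmartEvent object] + [FancyAgent SmartEvent object] + [SmartTask FancyAgent]
  take SimpleIndex:  [SmartEvent object] + [SimpleIndex TinyGraph FancyAgent CachedCache SmartEvent object] + [FancyAgent SmartEvent object] + [FancyAgent]
  take TinyGraph:  [SmartEvent object] + [TinyGraph FancyAgent CachedCache SmartEvent object] + [FancyAgent SmartEvent object] + [FancyAgent]
  take FancyAgent:  [SmartEvent object] + [FancyAgent CachedCache SmartEvent object] + [FancyAgent SmartEvent object] + [FancyAgent]
  take CachedCache:  [SmartEvent object] + [CachedCache SmartEvent object] + [SmartEvent object]
  take SmartEvent:  [SmartEvent object] + [SmartEvent object] + [SmartEvent object]
  take object:  [object] + [object] + [object]
MRO: LazyActor RemoteGraph SmartTask SimpleIndex TinyGraph FancyAgent CachedCache SmartEvent object
FancyAgent is at position 5; next is CachedCache.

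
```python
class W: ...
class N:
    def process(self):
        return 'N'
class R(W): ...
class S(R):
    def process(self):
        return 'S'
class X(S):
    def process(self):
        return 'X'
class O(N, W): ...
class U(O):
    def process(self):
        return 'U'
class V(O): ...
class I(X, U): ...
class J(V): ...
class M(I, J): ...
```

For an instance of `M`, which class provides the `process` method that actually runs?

X

L[M] = M + merge(L[I], L[J], [I J])
  take I:  [I X S R U O N W object] + [J V O N W object] + [I J]
  take X:  [X S R U O N W object] + [J V O N W object] + [J]
  take S:  [S R U O N W object] + [J V O N W object] + [J]
  take R:  [R U O N W object] + [J V O N W object] + [J]
  take U:  [U O N W object] + [J V O N W object] + [J]
  take J:  [O N W object] + [J V O N W object] + [J]
  take V:  [O N W object] + [V O N W object]
  take O:  [O N W object] + [O N W object]
  take N:  [N W object] + [N W object]
  take W:  [W object] + [W object]
  take object:  [object] + [object]
MRO: M I X S R U J V O N W object
process is defined in: N, S, U, X. First along the MRO is X.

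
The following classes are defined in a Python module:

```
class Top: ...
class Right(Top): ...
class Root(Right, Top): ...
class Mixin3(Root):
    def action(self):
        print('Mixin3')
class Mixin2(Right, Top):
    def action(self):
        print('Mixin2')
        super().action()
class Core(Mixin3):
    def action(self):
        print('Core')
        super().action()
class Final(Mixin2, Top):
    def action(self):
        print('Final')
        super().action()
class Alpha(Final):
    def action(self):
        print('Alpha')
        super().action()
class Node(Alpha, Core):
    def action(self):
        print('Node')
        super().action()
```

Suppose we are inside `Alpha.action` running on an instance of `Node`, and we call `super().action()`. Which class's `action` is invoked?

L[Node] = Node + merge(L[Alpha], L[Core], [Alpha Core])
  take Alpha:  [Alpha Final Mixin2 Right Top object] + [Core Mixin3 Root Right Top object] + [Alpha Core]
  take Final:  [Final Mixin2 Right Top object] + [Core Mixin3 Root Right Top object] + [Core]
  take Mixin2:  [Mixin2 Right Top object] + [Core Mixin3 Root Right Top object] + [Core]
  take Core:  [Right Top object] + [Core Mixin3 Root Right Top object] + [Core]
  take Mixin3:  [Right Top object] + [Mixin3 Root Right Top object]
  take Root:  [Right Top object] + [Root Right Top object]
  take Right:  [Right Top object] + [Right Top object]
  take Top:  [Top object] + [Top object]
  take object:  [object] + [object]
MRO: Node Alpha Final Mixin2 Core Mixin3 Root Right Top object
super() in Alpha.action on a Node instance goes to the class after Alpha in Node's MRO: Final.

Final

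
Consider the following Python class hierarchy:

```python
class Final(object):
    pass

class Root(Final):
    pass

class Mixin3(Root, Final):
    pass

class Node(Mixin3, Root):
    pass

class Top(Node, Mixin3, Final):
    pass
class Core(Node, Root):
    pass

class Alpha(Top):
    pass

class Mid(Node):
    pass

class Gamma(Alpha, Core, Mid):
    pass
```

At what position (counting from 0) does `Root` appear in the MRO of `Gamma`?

7

L[Gamma] = Gamma + merge(L[Alpha], L[Core], L[Mid], [Alpha Core Mid])
  take Alpha:  [Alpha Top Node Mixin3 Root Final object] + [Core Node Mixin3 Root Final object] + [Mid Node Mixin3 Root Final object] + [Alpha Core Mid]
  take Top:  [Top Node Mixin3 Root Final object] + [Core Node Mixin3 Root Final object] + [Mid Node Mixin3 Root Final object] + [Core Mid]
  take Core:  [Node Mixin3 Root Final object] + [Core Node Mixin3 Root Final object] + [Mid Node Mixin3 Root Final object] + [Core Mid]
  take Mid:  [Node Mixin3 Root Final object] + [Node Mixin3 Root Final object] + [Mid Node Mixin3 Root Final object] + [Mid]
  take Node:  [Node Mixin3 Root Final object] + [Node Mixin3 Root Final object] + [Node Mixin3 Root Final object]
  take Mixin3:  [Mixin3 Root Final object] + [Mixin3 Root Final object] + [Mixin3 Root Final object]
  take Root:  [Root Final object] + [Root Final object] + [Root Final object]
  take Final:  [Final object] + [Final object] + [Final object]
  take object:  [object] + [object] + [object]
MRO: Gamma Alpha Top Core Mid Node Mixin3 Root Final object
Root sits at index 7.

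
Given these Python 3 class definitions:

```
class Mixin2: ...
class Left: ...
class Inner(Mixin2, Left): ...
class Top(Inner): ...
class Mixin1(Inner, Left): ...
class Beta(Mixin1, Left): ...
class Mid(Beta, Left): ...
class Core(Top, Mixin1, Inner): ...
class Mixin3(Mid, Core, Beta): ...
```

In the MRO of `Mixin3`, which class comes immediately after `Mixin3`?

Mid

L[Mixin3] = Mixin3 + merge(L[Mid], L[Core], L[Beta], [Mid Core Beta])
  take Mid:  [Mid Beta Mixin1 Inner Mixin2 Left object] + [Core Top Mixin1 Inner Mixin2 Left object] + [Beta Mixin1 Inner Mixin2 Left object] + [Mid Core Beta]
  take Core:  [Beta Mixin1 Inner Mixin2 Left object] + [Core Top Mixin1 Inner Mixin2 Left object] + [Beta Mixin1 Inner Mixin2 Left object] + [Core Beta]
  take Beta:  [Beta Mixin1 Inner Mixin2 Left object] + [Top Mixin1 Inner Mixin2 Left object] + [Beta Mixin1 Inner Mixin2 Left object] + [Beta]
  take Top:  [Mixin1 Inner Mixin2 Left object] + [Top Mixin1 Inner Mixin2 Left object] + [Mixin1 Inner Mixin2 Left object]
  take Mixin1:  [Mixin1 Inner Mixin2 Left object] + [Mixin1 Inner Mixin2 Left object] + [Mixin1 Inner Mixin2 Left object]
  take Inner:  [Inner Mixin2 Left object] + [Inner Mixin2 Left object] + [Inner Mixin2 Left object]
  take Mixin2:  [Mixin2 Left object] + [Mixin2 Left object] + [Mixin2 Left object]
  take Left:  [Left object] + [Left object] + [Left object]
  take object:  [object] + [object] + [object]
MRO: Mixin3 Mid Core Beta Top Mixin1 Inner Mixin2 Left object
Mixin3 is at position 0; next is Mid.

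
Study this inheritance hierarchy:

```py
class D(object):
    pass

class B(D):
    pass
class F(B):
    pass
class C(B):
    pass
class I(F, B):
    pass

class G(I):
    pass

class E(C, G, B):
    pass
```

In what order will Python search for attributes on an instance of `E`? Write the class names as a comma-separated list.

L[E] = E + merge(L[C], L[G], L[B], [C G B])
  take C:  [C B D object] + [G I F B D object] + [B D object] + [C G B]
  take G:  [B D object] + [G I F B D object] + [B D object] + [G B]
  take I:  [B D object] + [I F B D object] + [B D object] + [B]
  take F:  [B D object] + [F B D object] + [B D object] + [B]
  take B:  [B D object] + [B D object] + [B D object] + [B]
  take D:  [D object] + [D object] + [D object]
  take object:  [object] + [object] + [object]

E, C, G, I, F, B, D, object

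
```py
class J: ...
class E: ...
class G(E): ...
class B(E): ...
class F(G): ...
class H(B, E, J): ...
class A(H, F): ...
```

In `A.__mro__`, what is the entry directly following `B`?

F

L[A] = A + merge(L[H], L[F], [H F])
  take H:  [H B E J object] + [F G E object] + [H F]
  take B:  [B E J object] + [F G E object] + [F]
  take F:  [E J object] + [F G E object] + [F]
  take G:  [E J object] + [G E object]
  take E:  [E J object] + [E object]
  take J:  [J object] + [object]
  take object:  [object] + [object]
MRO: A H B F G E J object
B is at position 2; next is F.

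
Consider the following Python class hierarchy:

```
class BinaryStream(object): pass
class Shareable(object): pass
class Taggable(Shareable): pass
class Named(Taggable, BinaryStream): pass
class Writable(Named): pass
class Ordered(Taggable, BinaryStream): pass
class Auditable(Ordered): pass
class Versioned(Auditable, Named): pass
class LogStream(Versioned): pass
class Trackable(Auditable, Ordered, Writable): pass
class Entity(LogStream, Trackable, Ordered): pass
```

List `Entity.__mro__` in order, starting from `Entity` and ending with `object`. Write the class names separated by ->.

Entity -> LogStream -> Versioned -> Trackable -> Auditable -> Ordered -> Writable -> Named -> Taggable -> Shareable -> BinaryStream -> object

L[Entity] = Entity + merge(L[LogStream], L[Trackable], L[Ordered], [LogStream Trackable Ordered])
  take LogStream:  [LogStream Versioned Auditable Ordered Named Taggable Shareable BinaryStream object] + [Trackable Auditable Ordered Writable Named Taggable Shareable BinaryStream object] + [Ordered Taggable Shareable BinaryStream object] + [LogStream Trackable Ordered]
  take Versioned:  [Versioned Auditable Ordered Named Taggable Shareable BinaryStream object] + [Trackable Auditable Ordered Writable Named Taggable Shareable BinaryStream object] + [Ordered Taggable Shareable BinaryStream object] + [Trackable Ordered]
  take Trackable:  [Auditable Ordered Named Taggable Shareable BinaryStream object] + [Trackable Auditable Ordered Writable Named Taggable Shareable BinaryStream object] + [Ordered Taggable Shareable BinaryStream object] + [Trackable Ordered]
  take Auditable:  [Auditable Ordered Named Taggable Shareable BinaryStream object] + [Auditable Ordered Writable Named Taggable Shareable BinaryStream object] + [Ordered Taggable Shareable BinaryStream object] + [Ordered]
  take Ordered:  [Ordered Named Taggable Shareable BinaryStream object] + [Ordered Writable Named Taggable Shareable BinaryStream object] + [Ordered Taggable Shareable BinaryStream object] + [Ordered]
  take Writable:  [Named Taggable Shareable BinaryStream object] + [Writable Named Taggable Shareable BinaryStream object] + [Taggable Shareable BinaryStream object]
  take Named:  [Named Taggable Shareable BinaryStream object] + [Named Taggable Shareable BinaryStream object] + [Taggable Shareable BinaryStream object]
  take Taggable:  [Taggable Shareable BinaryStream object] + [Taggable Shareable BinaryStream object] + [Taggable Shareable BinaryStream object]
  take Shareable:  [Shareable BinaryStream object] + [Shareable BinaryStream object] + [Shareable BinaryStream object]
  take BinaryStream:  [BinaryStream object] + [BinaryStream object] + [BinaryStream object]
  take object:  [object] + [object] + [object]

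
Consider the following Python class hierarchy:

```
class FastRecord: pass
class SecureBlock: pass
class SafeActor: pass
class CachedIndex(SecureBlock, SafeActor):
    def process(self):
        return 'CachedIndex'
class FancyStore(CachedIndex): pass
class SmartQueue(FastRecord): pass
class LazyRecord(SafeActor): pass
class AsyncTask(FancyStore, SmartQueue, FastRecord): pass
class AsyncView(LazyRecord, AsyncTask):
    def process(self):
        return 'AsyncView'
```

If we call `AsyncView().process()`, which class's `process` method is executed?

AsyncView

L[AsyncView] = AsyncView + merge(L[LazyRecord], L[AsyncTask], [LazyRecord AsyncTask])
  take LazyRecord:  [LazyRecord SafeActor object] + [AsyncTask FancyStore CachedIndex SecureBlock SafeActor SmartQueue FastRecord object] + [LazyRecord AsyncTask]
  take AsyncTask:  [SafeActor object] + [AsyncTask FancyStore CachedIndex SecureBlock SafeActor SmartQueue FastRecord object] + [AsyncTask]
  take FancyStore:  [SafeActor object] + [FancyStore CachedIndex SecureBlock SafeActor SmartQueue FastRecord object]
  take CachedIndex:  [SafeActor object] + [CachedIndex SecureBlock SafeActor SmartQueue FastRecord object]
  take SecureBlock:  [SafeActor object] + [SecureBlock SafeActor SmartQueue FastRecord object]
  take SafeActor:  [SafeActor object] + [SafeActor SmartQueue FastRecord object]
  take SmartQueue:  [object] + [SmartQueue FastRecord object]
  take FastRecord:  [object] + [FastRecord object]
  take object:  [object] + [object]
MRO: AsyncView LazyRecord AsyncTask FancyStore CachedIndex SecureBlock SafeActor SmartQueue FastRecord object
process is defined in: AsyncView, CachedIndex. First along the MRO is AsyncView.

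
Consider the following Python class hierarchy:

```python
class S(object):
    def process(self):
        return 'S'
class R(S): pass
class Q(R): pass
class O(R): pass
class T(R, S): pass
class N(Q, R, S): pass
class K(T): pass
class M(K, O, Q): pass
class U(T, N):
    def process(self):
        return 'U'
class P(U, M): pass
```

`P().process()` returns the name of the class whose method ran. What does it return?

U

L[P] = P + merge(L[U], L[M], [U M])
  take U:  [U T N Q R S object] + [M K T O Q R S object] + [U M]
  take M:  [T N Q R S object] + [M K T O Q R S object] + [M]
  take K:  [T N Q R S object] + [K T O Q R S object]
  take T:  [T N Q R S object] + [T O Q R S object]
  take N:  [N Q R S object] + [O Q R S object]
  take O:  [Q R S object] + [O Q R S object]
  take Q:  [Q R S object] + [Q R S object]
  take R:  [R S object] + [R S object]
  take S:  [S object] + [S object]
  take object:  [object] + [object]
MRO: P U M K T N O Q R S object
process is defined in: S, U. First along the MRO is U.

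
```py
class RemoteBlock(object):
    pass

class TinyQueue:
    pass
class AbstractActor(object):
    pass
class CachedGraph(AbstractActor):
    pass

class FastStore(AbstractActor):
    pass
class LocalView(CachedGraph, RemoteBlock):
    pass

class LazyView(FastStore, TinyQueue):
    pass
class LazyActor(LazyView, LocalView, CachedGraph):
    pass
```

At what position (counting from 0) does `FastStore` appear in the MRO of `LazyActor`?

L[LazyActor] = LazyActor + merge(L[LazyView], L[LocalView], L[CachedGraph], [LazyView LocalView CachedGraph])
  take LazyView:  [LazyView FastStore AbstractActor TinyQueue object] + [LocalView CachedGraph AbstractActor RemoteBlock object] + [CachedGraph AbstractActor object] + [LazyView LocalView CachedGraph]
  take FastStore:  [FastStore AbstractActor TinyQueue object] + [LocalView CachedGraph AbstractActor RemoteBlock object] + [CachedGraph AbstractActor object] + [LocalView CachedGraph]
  take LocalView:  [AbstractActor TinyQueue object] + [LocalView CachedGraph AbstractActor RemoteBlock object] + [CachedGraph AbstractActor object] + [LocalView CachedGraph]
  take CachedGraph:  [AbstractActor TinyQueue object] + [CachedGraph AbstractActor RemoteBlock object] + [CachedGraph AbstractActor object] + [CachedGraph]
  take AbstractActor:  [AbstractActor TinyQueue object] + [AbstractActor RemoteBlock object] + [AbstractActor object]
  take TinyQueue:  [TinyQueue object] + [RemoteBlock object] + [object]
  take RemoteBlock:  [object] + [RemoteBlock object] + [object]
  take object:  [object] + [object] + [object]
MRO: LazyActor LazyView FastStore LocalView CachedGraph AbstractActor TinyQueue RemoteBlock object
FastStore sits at index 2.

2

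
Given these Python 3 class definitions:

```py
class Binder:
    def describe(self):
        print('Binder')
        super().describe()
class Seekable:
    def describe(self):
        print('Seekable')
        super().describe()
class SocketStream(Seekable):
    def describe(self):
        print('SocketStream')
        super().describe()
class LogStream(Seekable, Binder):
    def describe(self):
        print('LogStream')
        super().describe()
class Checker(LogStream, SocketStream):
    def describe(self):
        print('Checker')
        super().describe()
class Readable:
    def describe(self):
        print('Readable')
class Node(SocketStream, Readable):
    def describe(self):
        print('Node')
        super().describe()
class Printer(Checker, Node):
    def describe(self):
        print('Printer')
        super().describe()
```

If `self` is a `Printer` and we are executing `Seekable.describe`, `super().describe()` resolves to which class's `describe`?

Binder

L[Printer] = Printer + merge(L[Checker], L[Node], [Checker Node])
  take Checker:  [Checker LogStream SocketStream Seekable Binder object] + [Node SocketStream Seekable Readable object] + [Checker Node]
  take LogStream:  [LogStream SocketStream Seekable Binder object] + [Node SocketStream Seekable Readable object] + [Node]
  take Node:  [SocketStream Seekable Binder object] + [Node SocketStream Seekable Readable object] + [Node]
  take SocketStream:  [SocketStream Seekable Binder object] + [SocketStream Seekable Readable object]
  take Seekable:  [Seekable Binder object] + [Seekable Readable object]
  take Binder:  [Binder object] + [Readable object]
  take Readable:  [object] + [Readable object]
  take object:  [object] + [object]
MRO: Printer Checker LogStream Node SocketStream Seekable Binder Readable object
super() in Seekable.describe on a Printer instance goes to the class after Seekable in Printer's MRO: Binder.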